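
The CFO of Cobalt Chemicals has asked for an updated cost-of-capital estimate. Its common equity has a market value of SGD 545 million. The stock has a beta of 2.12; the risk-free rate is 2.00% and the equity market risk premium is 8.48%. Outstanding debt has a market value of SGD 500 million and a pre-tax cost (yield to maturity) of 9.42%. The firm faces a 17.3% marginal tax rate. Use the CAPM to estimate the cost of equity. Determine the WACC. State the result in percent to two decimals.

14.15%

Cost of equity via CAPM: Re = 2.0% + 2.12 × 8.48% = 19.9776%.
Total capital V = 545 + 500 = 1045.
Equity: weight = 545/1045 = 0.5215; cost = 19.9776%.
Debt: weight = 500/1045 = 0.4785; after-tax cost = 9.42% × (1 − 17.3%) = 7.7903%.
WACC = 0.5215 × 19.9776% + 0.4785 × 7.7903% = 14.1464%.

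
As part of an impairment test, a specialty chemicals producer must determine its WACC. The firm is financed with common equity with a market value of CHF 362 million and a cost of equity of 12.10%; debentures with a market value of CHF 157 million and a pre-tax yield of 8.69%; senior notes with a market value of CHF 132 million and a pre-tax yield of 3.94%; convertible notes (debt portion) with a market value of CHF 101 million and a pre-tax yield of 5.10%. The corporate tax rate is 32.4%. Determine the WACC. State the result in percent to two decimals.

Total capital V = 362 + 157 + 132 + 101 = 752.
Equity: weight = 362/752 = 0.4814; cost = 12.1%.
Debentures: weight = 157/752 = 0.2088; after-tax cost = 8.69% × (1 − 32.4%) = 5.8744%.
Senior notes: weight = 132/752 = 0.1755; after-tax cost = 3.94% × (1 − 32.4%) = 2.6634%.
Convertible notes (debt portion): weight = 101/752 = 0.1343; after-tax cost = 5.1% × (1 − 32.4%) = 3.4476%.
WACC = 0.4814 × 12.1000% + 0.2088 × 5.8744% + 0.1755 × 2.6634% + 0.1343 × 3.4476% = 7.9817%.

7.98%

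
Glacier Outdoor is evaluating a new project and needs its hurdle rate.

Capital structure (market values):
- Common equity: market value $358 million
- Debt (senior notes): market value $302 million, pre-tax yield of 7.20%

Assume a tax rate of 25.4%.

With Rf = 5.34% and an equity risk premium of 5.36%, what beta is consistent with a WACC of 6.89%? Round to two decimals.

Total capital V = 358 + 302 = 660.
Equity weight = 358/660 = 0.5424.
Senior notes weight = 302/660 = 0.4576.
Debt contribution = 0.4576 × 7.2% × (1 − 25.4%) = 2.4577%.
Required equity contribution = 6.89% − 2.4577% = 4.4323%  ⇒  Re = 8.1712%.
CAPM: 8.1712% = 5.34% + β × 5.36%  ⇒  β = 0.5282.

0.53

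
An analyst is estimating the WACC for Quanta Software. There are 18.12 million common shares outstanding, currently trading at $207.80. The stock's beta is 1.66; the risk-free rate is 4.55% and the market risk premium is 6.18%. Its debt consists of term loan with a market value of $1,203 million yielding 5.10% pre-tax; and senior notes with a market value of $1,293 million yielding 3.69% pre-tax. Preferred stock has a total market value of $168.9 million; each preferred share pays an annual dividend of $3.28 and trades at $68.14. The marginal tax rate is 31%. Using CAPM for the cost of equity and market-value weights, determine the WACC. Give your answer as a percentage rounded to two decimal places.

9.97%

Cost of equity via CAPM: Re = 4.55% + 1.66 × 6.18% = 14.8088%.
Cost of preferred: Rp = 3.28 / 68.14 = 4.8136%.
Market value of equity E = 207.8 × 18.12m = 3765.336m.
Total capital V = 3765.336 + 168.9 + 1203 + 1293 = 6430.236.
Equity: weight = 3765.336/6430.236 = 0.5856; cost = 14.8088%.
Preferred: weight = 168.9/6430.236 = 0.0263; cost = 4.8136%.
Term loan: weight = 1203/6430.236 = 0.1871; after-tax cost = 5.1% × (1 − 31%) = 3.5190%.
Senior notes: weight = 1293/6430.236 = 0.2011; after-tax cost = 3.69% × (1 − 31%) = 2.5461%.
WACC = 0.5856 × 14.8088% + 0.0263 × 4.8136% + 0.1871 × 3.5190% + 0.2011 × 2.5461% = 9.9683%.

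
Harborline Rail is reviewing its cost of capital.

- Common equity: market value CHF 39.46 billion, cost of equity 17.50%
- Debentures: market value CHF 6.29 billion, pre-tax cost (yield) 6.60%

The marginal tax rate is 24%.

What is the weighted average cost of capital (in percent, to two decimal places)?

15.78%

Total capital V = 39.46 + 6.29 = 45.75.
Equity: weight = 39.46/45.75 = 0.8625; cost = 17.5%.
Debentures: weight = 6.29/45.75 = 0.1375; after-tax cost = 6.6% × (1 − 24%) = 5.0160%.
WACC = 0.8625 × 17.5000% + 0.1375 × 5.0160% = 15.7836%.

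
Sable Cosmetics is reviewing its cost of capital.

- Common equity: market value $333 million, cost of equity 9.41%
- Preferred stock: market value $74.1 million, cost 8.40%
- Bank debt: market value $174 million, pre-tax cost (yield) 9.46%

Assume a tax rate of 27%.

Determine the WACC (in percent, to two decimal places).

8.53%

Total capital V = 333 + 74.1 + 174 = 581.1.
Equity: weight = 333/581.1 = 0.5731; cost = 9.41%.
Preferred: weight = 74.1/581.1 = 0.1275; cost = 8.4%.
Bank debt: weight = 174/581.1 = 0.2994; after-tax cost = 9.46% × (1 − 27%) = 6.9058%.
WACC = 0.5731 × 9.4100% + 0.1275 × 8.4000% + 0.2994 × 6.9058% = 8.5314%.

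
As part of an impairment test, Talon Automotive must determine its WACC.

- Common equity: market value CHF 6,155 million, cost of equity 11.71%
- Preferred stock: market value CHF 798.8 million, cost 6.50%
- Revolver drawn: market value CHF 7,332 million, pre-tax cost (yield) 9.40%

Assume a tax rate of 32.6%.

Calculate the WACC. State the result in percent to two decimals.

Total capital V = 6155 + 798.8 + 7332 = 14285.8.
Equity: weight = 6155/14285.8 = 0.4308; cost = 11.71%.
Preferred: weight = 798.8/14285.8 = 0.0559; cost = 6.5%.
Revolver drawn: weight = 7332/14285.8 = 0.5132; after-tax cost = 9.4% × (1 − 32.6%) = 6.3356%.
WACC = 0.4308 × 11.7100% + 0.0559 × 6.5000% + 0.5132 × 6.3356% = 8.6603%.

8.66%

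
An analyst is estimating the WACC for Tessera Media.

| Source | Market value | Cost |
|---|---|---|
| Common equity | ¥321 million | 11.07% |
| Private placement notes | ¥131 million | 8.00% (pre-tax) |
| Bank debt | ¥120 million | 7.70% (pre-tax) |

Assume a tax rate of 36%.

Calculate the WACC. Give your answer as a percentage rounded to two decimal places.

8.42%

Total capital V = 321 + 131 + 120 = 572.
Equity: weight = 321/572 = 0.5612; cost = 11.07%.
Private placement notes: weight = 131/572 = 0.2290; after-tax cost = 8% × (1 − 36%) = 5.1200%.
Bank debt: weight = 120/572 = 0.2098; after-tax cost = 7.7% × (1 − 36%) = 4.9280%.
WACC = 0.5612 × 11.0700% + 0.2290 × 5.1200% + 0.2098 × 4.9280% = 8.4188%.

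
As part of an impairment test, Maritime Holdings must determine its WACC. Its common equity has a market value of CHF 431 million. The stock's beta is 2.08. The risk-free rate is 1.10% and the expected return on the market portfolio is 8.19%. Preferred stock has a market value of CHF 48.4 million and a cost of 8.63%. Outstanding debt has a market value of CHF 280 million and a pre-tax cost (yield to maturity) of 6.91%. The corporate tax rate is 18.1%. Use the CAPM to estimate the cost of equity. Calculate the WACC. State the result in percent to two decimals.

Market risk premium = 8.19% − 1.1% = 7.09%.
Cost of equity via CAPM: Re = 1.1% + 2.08 × 7.09% = 15.8472%.
Total capital V = 431 + 48.4 + 280 = 759.4.
Equity: weight = 431/759.4 = 0.5676; cost = 15.8472%.
Preferred: weight = 48.4/759.4 = 0.0637; cost = 8.63%.
Debt: weight = 280/759.4 = 0.3687; after-tax cost = 6.91% × (1 − 18.1%) = 5.6593%.
WACC = 0.5676 × 15.8472% + 0.0637 × 8.6300% + 0.3687 × 5.6593% = 11.6308%.

11.63%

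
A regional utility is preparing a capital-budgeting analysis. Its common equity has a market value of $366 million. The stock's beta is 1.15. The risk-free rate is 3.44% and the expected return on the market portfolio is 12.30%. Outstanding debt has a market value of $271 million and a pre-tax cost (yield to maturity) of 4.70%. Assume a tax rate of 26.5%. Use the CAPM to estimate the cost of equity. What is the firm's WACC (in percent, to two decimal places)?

9.30%

Market risk premium = 12.3% − 3.44% = 8.86%.
Cost of equity via CAPM: Re = 3.44% + 1.15 × 8.86% = 13.6290%.
Total capital V = 366 + 271 = 637.
Equity: weight = 366/637 = 0.5746; cost = 13.629%.
Debt: weight = 271/637 = 0.4254; after-tax cost = 4.7% × (1 − 26.5%) = 3.4545%.
WACC = 0.5746 × 13.6290% + 0.4254 × 3.4545% = 9.3004%.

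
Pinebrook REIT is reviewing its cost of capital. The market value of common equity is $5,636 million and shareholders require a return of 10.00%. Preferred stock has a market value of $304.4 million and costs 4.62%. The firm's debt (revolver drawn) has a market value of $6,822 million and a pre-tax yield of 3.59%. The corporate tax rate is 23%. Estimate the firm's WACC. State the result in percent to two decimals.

Total capital V = 5636 + 304.4 + 6822 = 12762.4.
Equity: weight = 5636/12762.4 = 0.4416; cost = 10%.
Preferred: weight = 304.4/12762.4 = 0.0239; cost = 4.62%.
Revolver drawn: weight = 6822/12762.4 = 0.5345; after-tax cost = 3.59% × (1 − 23%) = 2.7643%.
WACC = 0.4416 × 10.0000% + 0.0239 × 4.6200% + 0.5345 × 2.7643% = 6.0039%.

6.00%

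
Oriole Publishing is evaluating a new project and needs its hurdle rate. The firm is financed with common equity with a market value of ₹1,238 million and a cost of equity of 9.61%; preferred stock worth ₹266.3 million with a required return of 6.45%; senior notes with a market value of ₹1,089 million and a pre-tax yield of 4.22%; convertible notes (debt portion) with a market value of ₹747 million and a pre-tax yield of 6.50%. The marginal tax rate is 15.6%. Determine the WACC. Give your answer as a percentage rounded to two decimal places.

Total capital V = 1238 + 266.3 + 1089 + 747 = 3340.3.
Equity: weight = 1238/3340.3 = 0.3706; cost = 9.61%.
Preferred: weight = 266.3/3340.3 = 0.0797; cost = 6.45%.
Senior notes: weight = 1089/3340.3 = 0.3260; after-tax cost = 4.22% × (1 − 15.6%) = 3.5617%.
Convertible notes (debt portion): weight = 747/3340.3 = 0.2236; after-tax cost = 6.5% × (1 − 15.6%) = 5.4860%.
WACC = 0.3706 × 9.6100% + 0.0797 × 6.4500% + 0.3260 × 3.5617% + 0.2236 × 5.4860% = 6.4639%.

6.46%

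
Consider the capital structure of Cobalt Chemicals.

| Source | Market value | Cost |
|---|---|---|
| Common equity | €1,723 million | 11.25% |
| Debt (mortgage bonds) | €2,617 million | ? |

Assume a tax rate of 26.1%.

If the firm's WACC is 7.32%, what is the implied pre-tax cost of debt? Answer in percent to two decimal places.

Total capital V = 1723 + 2617 = 4340.
Equity weight = 1723/4340 = 0.3970.
Mortgage bonds weight = 2617/4340 = 0.6030.
Equity contribution = 0.3970 × 11.25% = 4.4663%.
Remaining for debt = 7.32% − 4.4663% = 2.8537%.
Rd × (1 − 26.1%) × 0.6030 = 2.8537%  ⇒  Rd = 6.4040%.

6.40%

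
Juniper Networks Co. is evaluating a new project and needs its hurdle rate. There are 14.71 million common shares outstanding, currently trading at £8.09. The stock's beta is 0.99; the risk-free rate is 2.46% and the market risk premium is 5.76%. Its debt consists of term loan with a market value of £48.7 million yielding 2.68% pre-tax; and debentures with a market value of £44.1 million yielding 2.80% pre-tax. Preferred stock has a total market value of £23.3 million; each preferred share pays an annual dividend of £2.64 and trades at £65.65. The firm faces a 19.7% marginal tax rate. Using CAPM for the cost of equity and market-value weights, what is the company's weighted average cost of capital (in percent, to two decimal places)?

5.40%

Cost of equity via CAPM: Re = 2.46% + 0.99 × 5.76% = 8.1624%.
Cost of preferred: Rp = 2.64 / 65.65 = 4.0213%.
Market value of equity E = 8.09 × 14.71m = 119.0039m.
Total capital V = 119.0039 + 23.3 + 48.7 + 44.1 = 235.1039.
Equity: weight = 119.0039/235.1039 = 0.5062; cost = 8.1624%.
Preferred: weight = 23.3/235.1039 = 0.0991; cost = 4.0213%.
Term loan: weight = 48.7/235.1039 = 0.2071; after-tax cost = 2.68% × (1 − 19.7%) = 2.1520%.
Debentures: weight = 44.1/235.1039 = 0.1876; after-tax cost = 2.8% × (1 − 19.7%) = 2.2484%.
WACC = 0.5062 × 8.1624% + 0.0991 × 4.0213% + 0.2071 × 2.1520% + 0.1876 × 2.2484% = 5.3977%.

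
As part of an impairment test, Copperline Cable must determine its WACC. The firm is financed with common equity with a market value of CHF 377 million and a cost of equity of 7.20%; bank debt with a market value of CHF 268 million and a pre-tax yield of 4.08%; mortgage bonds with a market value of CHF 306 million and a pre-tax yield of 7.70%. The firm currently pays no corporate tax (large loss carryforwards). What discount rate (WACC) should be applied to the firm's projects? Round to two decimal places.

6.48%

Total capital V = 377 + 268 + 306 = 951.
Equity: weight = 377/951 = 0.3964; cost = 7.2%.
Bank debt: weight = 268/951 = 0.2818; after-tax cost = 4.08% × (1 − 0%) = 4.0800%.
Mortgage bonds: weight = 306/951 = 0.3218; after-tax cost = 7.7% × (1 − 0%) = 7.7000%.
WACC = 0.3964 × 7.2000% + 0.2818 × 4.0800% + 0.3218 × 7.7000% = 6.4816%.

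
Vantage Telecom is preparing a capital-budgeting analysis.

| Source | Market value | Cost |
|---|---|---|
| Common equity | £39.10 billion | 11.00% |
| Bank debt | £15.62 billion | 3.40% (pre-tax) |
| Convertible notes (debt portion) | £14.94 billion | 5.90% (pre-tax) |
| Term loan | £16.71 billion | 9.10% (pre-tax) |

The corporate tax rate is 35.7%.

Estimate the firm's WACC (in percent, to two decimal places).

7.16%

Total capital V = 39.1 + 15.62 + 14.94 + 16.71 = 86.37.
Equity: weight = 39.1/86.37 = 0.4527; cost = 11%.
Bank debt: weight = 15.62/86.37 = 0.1808; after-tax cost = 3.4% × (1 − 35.7%) = 2.1862%.
Convertible notes (debt portion): weight = 14.94/86.37 = 0.1730; after-tax cost = 5.9% × (1 − 35.7%) = 3.7937%.
Term loan: weight = 16.71/86.37 = 0.1935; after-tax cost = 9.1% × (1 − 35.7%) = 5.8513%.
WACC = 0.4527 × 11.0000% + 0.1808 × 2.1862% + 0.1730 × 3.7937% + 0.1935 × 5.8513% = 7.1634%.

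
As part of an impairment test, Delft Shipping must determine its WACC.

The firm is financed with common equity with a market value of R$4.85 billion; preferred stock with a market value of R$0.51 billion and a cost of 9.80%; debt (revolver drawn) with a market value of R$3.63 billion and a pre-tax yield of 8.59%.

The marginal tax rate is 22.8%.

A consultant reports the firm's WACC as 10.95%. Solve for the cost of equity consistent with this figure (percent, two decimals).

Total capital V = 4.85 + 0.51 + 3.63 = 8.99.
Equity weight = 4.85/8.99 = 0.5395.
Preferred weight = 0.51/8.99 = 0.0567.
Revolver drawn weight = 3.63/8.99 = 0.4038.
Debt contribution = 0.4038 × 8.59% × (1 − 22.8%) = 2.6777%.
Preferred contribution = 0.0567 × 9.8% = 0.5560%.
Required equity contribution = 10.95% − 3.2336% = 7.7164%.
Re = 7.7164% / 0.5395 = 14.3031%.

14.30%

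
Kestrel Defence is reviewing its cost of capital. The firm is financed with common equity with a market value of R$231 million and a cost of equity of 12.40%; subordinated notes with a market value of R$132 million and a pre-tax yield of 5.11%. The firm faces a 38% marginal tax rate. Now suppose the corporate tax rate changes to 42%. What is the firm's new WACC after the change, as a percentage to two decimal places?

After the change:
Total capital V = 231 + 132 = 363.
Equity: weight = 231/363 = 0.6364; cost = 12.4%.
Subordinated notes: weight = 132/363 = 0.3636; after-tax cost = 5.11% × (1 − 42%) = 2.9638%.
WACC = 0.6364 × 12.4000% + 0.3636 × 2.9638% = 8.9687%.

8.97%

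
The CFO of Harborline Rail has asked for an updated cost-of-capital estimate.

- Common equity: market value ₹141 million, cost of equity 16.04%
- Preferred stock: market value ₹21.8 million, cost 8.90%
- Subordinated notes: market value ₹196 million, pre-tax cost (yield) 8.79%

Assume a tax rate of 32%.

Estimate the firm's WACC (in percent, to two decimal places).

10.11%

Total capital V = 141 + 21.8 + 196 = 358.8.
Equity: weight = 141/358.8 = 0.3930; cost = 16.04%.
Preferred: weight = 21.8/358.8 = 0.0608; cost = 8.9%.
Subordinated notes: weight = 196/358.8 = 0.5463; after-tax cost = 8.79% × (1 − 32%) = 5.9772%.
WACC = 0.3930 × 16.0400% + 0.0608 × 8.9000% + 0.5463 × 5.9772% = 10.1092%.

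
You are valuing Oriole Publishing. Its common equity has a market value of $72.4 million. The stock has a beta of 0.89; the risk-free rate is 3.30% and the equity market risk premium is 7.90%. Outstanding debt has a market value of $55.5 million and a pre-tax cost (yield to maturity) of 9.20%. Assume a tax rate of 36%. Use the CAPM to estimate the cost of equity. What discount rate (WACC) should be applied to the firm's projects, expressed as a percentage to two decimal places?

Cost of equity via CAPM: Re = 3.3% + 0.89 × 7.9% = 10.3310%.
Total capital V = 72.4 + 55.5 = 127.9.
Equity: weight = 72.4/127.9 = 0.5661; cost = 10.331%.
Debt: weight = 55.5/127.9 = 0.4339; after-tax cost = 9.2% × (1 − 36%) = 5.8880%.
WACC = 0.5661 × 10.3310% + 0.4339 × 5.8880% = 8.4030%.

8.40%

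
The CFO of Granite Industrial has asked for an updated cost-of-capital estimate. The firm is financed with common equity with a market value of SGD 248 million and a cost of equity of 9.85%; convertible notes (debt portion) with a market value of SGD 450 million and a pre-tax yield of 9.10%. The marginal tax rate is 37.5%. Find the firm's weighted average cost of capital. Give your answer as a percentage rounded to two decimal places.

7.17%

Total capital V = 248 + 450 = 698.
Equity: weight = 248/698 = 0.3553; cost = 9.85%.
Convertible notes (debt portion): weight = 450/698 = 0.6447; after-tax cost = 9.1% × (1 − 37.5%) = 5.6875%.
WACC = 0.3553 × 9.8500% + 0.6447 × 5.6875% = 7.1664%.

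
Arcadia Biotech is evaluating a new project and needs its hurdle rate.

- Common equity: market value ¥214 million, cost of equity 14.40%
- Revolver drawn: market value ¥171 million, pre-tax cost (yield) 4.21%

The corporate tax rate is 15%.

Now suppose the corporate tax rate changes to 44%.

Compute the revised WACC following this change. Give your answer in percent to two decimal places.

9.05%

After the change:
Total capital V = 214 + 171 = 385.
Equity: weight = 214/385 = 0.5558; cost = 14.4%.
Revolver drawn: weight = 171/385 = 0.4442; after-tax cost = 4.21% × (1 − 44%) = 2.3576%.
WACC = 0.5558 × 14.4000% + 0.4442 × 2.3576% = 9.0513%.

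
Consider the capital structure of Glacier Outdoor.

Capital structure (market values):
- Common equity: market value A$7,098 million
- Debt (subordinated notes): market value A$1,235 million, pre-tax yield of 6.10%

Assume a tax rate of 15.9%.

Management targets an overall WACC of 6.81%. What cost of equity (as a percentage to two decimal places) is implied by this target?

7.10%

Total capital V = 7098 + 1235 = 8333.
Equity weight = 7098/8333 = 0.8518.
Subordinated notes weight = 1235/8333 = 0.1482.
Debt contribution = 0.1482 × 6.1% × (1 − 15.9%) = 0.7603%.
Required equity contribution = 6.81% − 0.7603% = 6.0497%.
Re = 6.0497% / 0.8518 = 7.1023%.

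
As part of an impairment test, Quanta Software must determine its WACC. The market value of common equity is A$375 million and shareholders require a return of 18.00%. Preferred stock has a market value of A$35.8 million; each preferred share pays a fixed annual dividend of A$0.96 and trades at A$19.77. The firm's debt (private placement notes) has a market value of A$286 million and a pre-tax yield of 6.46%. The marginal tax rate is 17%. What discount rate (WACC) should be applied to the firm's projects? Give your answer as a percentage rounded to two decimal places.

12.14%

Cost of preferred: Rp = 0.96 / 19.77 = 4.8558%.
Total capital V = 375 + 35.8 + 286 = 696.8.
Equity: weight = 375/696.8 = 0.5382; cost = 18%.
Preferred: weight = 35.8/696.8 = 0.0514; cost = 4.8558%.
Private placement notes: weight = 286/696.8 = 0.4104; after-tax cost = 6.46% × (1 − 17%) = 5.3618%.
WACC = 0.5382 × 18.0000% + 0.0514 × 4.8558% + 0.4104 × 5.3618% = 12.1374%.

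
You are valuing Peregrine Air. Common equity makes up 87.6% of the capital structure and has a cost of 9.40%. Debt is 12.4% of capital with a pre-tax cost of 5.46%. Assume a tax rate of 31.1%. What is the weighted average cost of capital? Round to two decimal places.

8.70%

After-tax cost of debt = 5.46% × (1 − 31.1%) = 3.7619%.
WACC = 0.876 × 9.4000% + 0.124 × 3.7619% = 8.7009%.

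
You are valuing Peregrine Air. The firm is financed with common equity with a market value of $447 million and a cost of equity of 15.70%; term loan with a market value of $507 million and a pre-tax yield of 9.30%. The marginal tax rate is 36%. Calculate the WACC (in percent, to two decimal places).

10.52%

Total capital V = 447 + 507 = 954.
Equity: weight = 447/954 = 0.4686; cost = 15.7%.
Term loan: weight = 507/954 = 0.5314; after-tax cost = 9.3% × (1 − 36%) = 5.9520%.
WACC = 0.4686 × 15.7000% + 0.5314 × 5.9520% = 10.5195%.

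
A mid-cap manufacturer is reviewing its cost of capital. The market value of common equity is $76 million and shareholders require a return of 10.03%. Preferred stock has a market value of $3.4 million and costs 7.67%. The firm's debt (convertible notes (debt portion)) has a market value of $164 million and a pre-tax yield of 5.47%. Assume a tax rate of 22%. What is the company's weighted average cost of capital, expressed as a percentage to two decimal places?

Total capital V = 76 + 3.4 + 164 = 243.4.
Equity: weight = 76/243.4 = 0.3122; cost = 10.03%.
Preferred: weight = 3.4/243.4 = 0.0140; cost = 7.67%.
Convertible notes (debt portion): weight = 164/243.4 = 0.6738; after-tax cost = 5.47% × (1 − 22%) = 4.2666%.
WACC = 0.3122 × 10.0300% + 0.0140 × 7.6700% + 0.6738 × 4.2666% = 6.1137%.

6.11%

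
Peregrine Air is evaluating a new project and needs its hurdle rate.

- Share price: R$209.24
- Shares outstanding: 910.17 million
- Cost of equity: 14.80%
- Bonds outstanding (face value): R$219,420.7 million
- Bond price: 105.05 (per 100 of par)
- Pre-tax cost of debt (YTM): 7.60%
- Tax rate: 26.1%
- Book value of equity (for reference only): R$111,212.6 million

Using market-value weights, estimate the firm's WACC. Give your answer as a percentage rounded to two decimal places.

Market value of equity E = 209.24 × 910.17m = 190443.9708m. Market value of debt D = 219420.7m × 105.05/100 = 230501.44535m.
Total capital V = 190443.9708 + 230501.44535 = 420945.41615.
Equity: weight = 190443.9708/420945.41615 = 0.4524; cost = 14.8%.
Bonds outstanding: weight = 230501.44535/420945.41615 = 0.5476; after-tax cost = 7.6% × (1 − 26.1%) = 5.6164%.
WACC = 0.4524 × 14.8000% + 0.5476 × 5.6164% = 9.7712%.

9.77%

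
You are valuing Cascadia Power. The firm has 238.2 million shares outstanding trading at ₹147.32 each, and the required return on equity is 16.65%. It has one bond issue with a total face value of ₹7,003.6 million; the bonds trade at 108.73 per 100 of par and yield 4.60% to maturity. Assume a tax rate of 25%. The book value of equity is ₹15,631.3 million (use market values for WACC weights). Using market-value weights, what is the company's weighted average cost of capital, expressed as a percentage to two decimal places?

Market value of equity E = 147.32 × 238.2m = 35091.624m. Market value of debt D = 7003.6m × 108.73/100 = 7615.01428m.
Total capital V = 35091.624 + 7615.01428 = 42706.63828.
Equity: weight = 35091.624/42706.63828 = 0.8217; cost = 16.65%.
Bonds outstanding: weight = 7615.01428/42706.63828 = 0.1783; after-tax cost = 4.6% × (1 − 25%) = 3.4500%.
WACC = 0.8217 × 16.6500% + 0.1783 × 3.4500% = 14.2963%.

14.30%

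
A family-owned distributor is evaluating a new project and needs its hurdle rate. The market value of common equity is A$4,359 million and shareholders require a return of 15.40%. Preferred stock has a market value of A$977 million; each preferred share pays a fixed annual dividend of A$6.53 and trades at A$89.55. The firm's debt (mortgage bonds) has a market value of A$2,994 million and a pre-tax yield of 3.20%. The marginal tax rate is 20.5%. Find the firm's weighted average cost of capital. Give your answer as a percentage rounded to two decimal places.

9.83%

Cost of preferred: Rp = 6.53 / 89.55 = 7.2920%.
Total capital V = 4359 + 977 + 2994 = 8330.
Equity: weight = 4359/8330 = 0.5233; cost = 15.4%.
Preferred: weight = 977/8330 = 0.1173; cost = 7.292%.
Mortgage bonds: weight = 2994/8330 = 0.3594; after-tax cost = 3.2% × (1 − 20.5%) = 2.5440%.
WACC = 0.5233 × 15.4000% + 0.1173 × 7.2920% + 0.3594 × 2.5440% = 9.8283%.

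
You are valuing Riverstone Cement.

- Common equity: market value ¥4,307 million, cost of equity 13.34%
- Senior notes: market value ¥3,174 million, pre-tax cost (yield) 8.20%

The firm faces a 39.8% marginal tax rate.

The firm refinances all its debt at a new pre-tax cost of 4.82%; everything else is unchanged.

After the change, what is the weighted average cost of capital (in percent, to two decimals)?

After the change:
Total capital V = 4307 + 3174 = 7481.
Equity: weight = 4307/7481 = 0.5757; cost = 13.34%.
Senior notes: weight = 3174/7481 = 0.4243; after-tax cost = 4.82% × (1 − 39.8%) = 2.9016%.
WACC = 0.5757 × 13.3400% + 0.4243 × 2.9016% = 8.9113%.

8.91%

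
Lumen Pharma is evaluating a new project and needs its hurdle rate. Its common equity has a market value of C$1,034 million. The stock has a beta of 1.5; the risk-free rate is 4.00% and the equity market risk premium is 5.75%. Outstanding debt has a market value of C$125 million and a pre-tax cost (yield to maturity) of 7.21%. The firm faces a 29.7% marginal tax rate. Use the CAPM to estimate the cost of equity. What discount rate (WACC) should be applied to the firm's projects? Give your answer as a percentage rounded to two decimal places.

11.81%

Cost of equity via CAPM: Re = 4.0% + 1.5 × 5.75% = 12.6250%.
Total capital V = 1034 + 125 = 1159.
Equity: weight = 1034/1159 = 0.8921; cost = 12.625%.
Debt: weight = 125/1159 = 0.1079; after-tax cost = 7.21% × (1 − 29.7%) = 5.0686%.
WACC = 0.8921 × 12.6250% + 0.1079 × 5.0686% = 11.8100%.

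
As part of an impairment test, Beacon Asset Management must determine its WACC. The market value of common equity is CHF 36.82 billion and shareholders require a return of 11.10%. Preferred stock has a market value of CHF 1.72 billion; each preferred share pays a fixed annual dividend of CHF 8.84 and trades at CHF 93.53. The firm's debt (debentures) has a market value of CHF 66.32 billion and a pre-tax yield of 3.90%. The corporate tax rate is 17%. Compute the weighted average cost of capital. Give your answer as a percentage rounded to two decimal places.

6.10%

Cost of preferred: Rp = 8.84 / 93.53 = 9.4515%.
Total capital V = 36.82 + 1.72 + 66.32 = 104.86.
Equity: weight = 36.82/104.86 = 0.3511; cost = 11.1%.
Preferred: weight = 1.72/104.86 = 0.0164; cost = 9.4515%.
Debentures: weight = 66.32/104.86 = 0.6325; after-tax cost = 3.9% × (1 − 17%) = 3.2370%.
WACC = 0.3511 × 11.1000% + 0.0164 × 9.4515% + 0.6325 × 3.2370% = 6.0999%.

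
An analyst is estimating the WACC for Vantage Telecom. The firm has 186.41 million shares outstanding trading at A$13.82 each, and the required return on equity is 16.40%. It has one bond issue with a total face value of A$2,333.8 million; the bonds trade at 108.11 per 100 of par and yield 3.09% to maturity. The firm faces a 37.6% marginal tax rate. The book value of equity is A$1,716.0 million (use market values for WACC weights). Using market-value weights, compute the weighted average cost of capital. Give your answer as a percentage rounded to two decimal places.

9.24%

Market value of equity E = 13.82 × 186.41m = 2576.1862m. Market value of debt D = 2333.8m × 108.11/100 = 2523.07118m.
Total capital V = 2576.1862 + 2523.07118 = 5099.25738.
Equity: weight = 2576.1862/5099.25738 = 0.5052; cost = 16.4%.
Bonds outstanding: weight = 2523.07118/5099.25738 = 0.4948; after-tax cost = 3.09% × (1 − 37.6%) = 1.9282%.
WACC = 0.5052 × 16.4000% + 0.4948 × 1.9282% = 9.2395%.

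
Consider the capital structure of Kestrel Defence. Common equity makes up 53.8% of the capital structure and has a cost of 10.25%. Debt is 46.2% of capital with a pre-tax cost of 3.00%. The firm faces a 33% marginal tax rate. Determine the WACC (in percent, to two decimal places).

After-tax cost of debt = 3% × (1 − 33%) = 2.0100%.
WACC = 0.538 × 10.2500% + 0.462 × 2.0100% = 6.4431%.

6.44%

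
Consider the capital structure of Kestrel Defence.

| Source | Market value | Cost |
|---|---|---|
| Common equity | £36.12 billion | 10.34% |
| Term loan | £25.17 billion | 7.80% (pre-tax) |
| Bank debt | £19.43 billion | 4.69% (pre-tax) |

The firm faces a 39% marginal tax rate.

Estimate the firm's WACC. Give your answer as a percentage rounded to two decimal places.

Total capital V = 36.12 + 25.17 + 19.43 = 80.72.
Equity: weight = 36.12/80.72 = 0.4475; cost = 10.34%.
Term loan: weight = 25.17/80.72 = 0.3118; after-tax cost = 7.8% × (1 − 39%) = 4.7580%.
Bank debt: weight = 19.43/80.72 = 0.2407; after-tax cost = 4.69% × (1 − 39%) = 2.8609%.
WACC = 0.4475 × 10.3400% + 0.3118 × 4.7580% + 0.2407 × 2.8609% = 6.7991%.

6.80%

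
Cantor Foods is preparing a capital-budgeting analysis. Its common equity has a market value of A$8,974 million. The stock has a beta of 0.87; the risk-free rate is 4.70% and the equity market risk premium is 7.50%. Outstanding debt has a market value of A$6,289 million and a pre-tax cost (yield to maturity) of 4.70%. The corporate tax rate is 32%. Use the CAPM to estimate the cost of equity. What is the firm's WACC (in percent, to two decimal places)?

7.92%

Cost of equity via CAPM: Re = 4.7% + 0.87 × 7.5% = 11.2250%.
Total capital V = 8974 + 6289 = 15263.
Equity: weight = 8974/15263 = 0.5880; cost = 11.225%.
Debt: weight = 6289/15263 = 0.4120; after-tax cost = 4.7% × (1 − 32%) = 3.1960%.
WACC = 0.5880 × 11.2250% + 0.4120 × 3.1960% = 7.9167%.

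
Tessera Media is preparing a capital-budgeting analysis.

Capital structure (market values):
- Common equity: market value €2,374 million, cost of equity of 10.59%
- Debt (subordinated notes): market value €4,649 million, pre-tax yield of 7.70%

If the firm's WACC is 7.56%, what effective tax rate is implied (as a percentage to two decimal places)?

21.91%

Total capital V = 2374 + 4649 = 7023.
Equity weight = 2374/7023 = 0.3380.
Subordinated notes weight = 4649/7023 = 0.6620.
Equity contribution = 0.3380 × 10.59% = 3.5798%.
Debt contribution must be 7.56% − 3.5798% = 3.9802%.
0.6620 × 7.7% × (1 − T) = 3.9802%  ⇒  (1 − T) = 0.7809.
T = 21.9125%.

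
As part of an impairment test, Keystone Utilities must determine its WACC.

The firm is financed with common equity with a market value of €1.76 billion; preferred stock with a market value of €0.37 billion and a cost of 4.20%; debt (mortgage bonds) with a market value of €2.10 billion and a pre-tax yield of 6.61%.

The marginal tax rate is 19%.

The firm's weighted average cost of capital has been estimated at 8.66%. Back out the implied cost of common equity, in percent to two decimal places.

13.54%

Total capital V = 1.76 + 0.37 + 2.1 = 4.23.
Equity weight = 1.76/4.23 = 0.4161.
Preferred weight = 0.37/4.23 = 0.0875.
Mortgage bonds weight = 2.1/4.23 = 0.4965.
Debt contribution = 0.4965 × 6.61% × (1 − 19%) = 2.6581%.
Preferred contribution = 0.0875 × 4.2% = 0.3674%.
Required equity contribution = 8.66% − 3.0254% = 5.6346%.
Re = 5.6346% / 0.4161 = 13.5422%.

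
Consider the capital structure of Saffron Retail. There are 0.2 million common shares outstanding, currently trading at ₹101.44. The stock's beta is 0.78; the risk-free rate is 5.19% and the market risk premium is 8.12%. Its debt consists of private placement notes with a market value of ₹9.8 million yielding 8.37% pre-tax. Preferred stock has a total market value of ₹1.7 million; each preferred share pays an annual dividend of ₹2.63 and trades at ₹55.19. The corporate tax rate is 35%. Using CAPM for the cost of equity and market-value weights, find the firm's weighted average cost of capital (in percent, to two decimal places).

Cost of equity via CAPM: Re = 5.19% + 0.78 × 8.12% = 11.5236%.
Cost of preferred: Rp = 2.63 / 55.19 = 4.7654%.
Market value of equity E = 101.44 × 0.2m = 20.288m.
Total capital V = 20.288 + 1.7 + 9.8 = 31.788.
Equity: weight = 20.288/31.788 = 0.6382; cost = 11.5236%.
Preferred: weight = 1.7/31.788 = 0.0535; cost = 4.7654%.
Private placement notes: weight = 9.8/31.788 = 0.3083; after-tax cost = 8.37% × (1 − 35%) = 5.4405%.
WACC = 0.6382 × 11.5236% + 0.0535 × 4.7654% + 0.3083 × 5.4405% = 9.2868%.

9.29%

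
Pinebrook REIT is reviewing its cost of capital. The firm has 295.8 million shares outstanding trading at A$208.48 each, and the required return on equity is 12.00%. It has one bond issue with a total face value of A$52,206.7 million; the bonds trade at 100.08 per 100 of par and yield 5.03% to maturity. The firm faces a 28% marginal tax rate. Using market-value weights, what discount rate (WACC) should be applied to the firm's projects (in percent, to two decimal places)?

8.16%

Market value of equity E = 208.48 × 295.8m = 61668.384m. Market value of debt D = 52206.7m × 100.08/100 = 52248.46536m.
Total capital V = 61668.384 + 52248.46536 = 113916.84936.
Equity: weight = 61668.384/113916.84936 = 0.5413; cost = 12%.
Bonds outstanding: weight = 52248.46536/113916.84936 = 0.4587; after-tax cost = 5.03% × (1 − 28%) = 3.6216%.
WACC = 0.5413 × 12.0000% + 0.4587 × 3.6216% = 8.1572%.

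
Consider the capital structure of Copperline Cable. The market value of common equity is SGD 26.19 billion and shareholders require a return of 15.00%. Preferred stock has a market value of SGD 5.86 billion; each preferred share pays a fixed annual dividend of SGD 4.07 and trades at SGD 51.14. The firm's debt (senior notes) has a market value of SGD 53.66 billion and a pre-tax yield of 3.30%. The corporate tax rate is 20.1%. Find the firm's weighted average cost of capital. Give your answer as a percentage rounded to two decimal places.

6.78%

Cost of preferred: Rp = 4.07 / 51.14 = 7.9585%.
Total capital V = 26.19 + 5.86 + 53.66 = 85.71.
Equity: weight = 26.19/85.71 = 0.3056; cost = 15%.
Preferred: weight = 5.86/85.71 = 0.0684; cost = 7.9585%.
Senior notes: weight = 53.66/85.71 = 0.6261; after-tax cost = 3.3% × (1 − 20.1%) = 2.6367%.
WACC = 0.3056 × 15.0000% + 0.0684 × 7.9585% + 0.6261 × 2.6367% = 6.7783%.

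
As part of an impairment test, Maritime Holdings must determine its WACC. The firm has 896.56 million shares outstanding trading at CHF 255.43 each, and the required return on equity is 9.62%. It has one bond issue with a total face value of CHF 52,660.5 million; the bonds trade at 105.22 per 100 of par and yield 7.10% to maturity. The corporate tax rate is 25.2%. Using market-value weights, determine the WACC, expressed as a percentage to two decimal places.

Market value of equity E = 255.43 × 896.56m = 229008.3208m. Market value of debt D = 52660.5m × 105.22/100 = 55409.3781m.
Total capital V = 229008.3208 + 55409.3781 = 284417.6989.
Equity: weight = 229008.3208/284417.6989 = 0.8052; cost = 9.62%.
Bonds outstanding: weight = 55409.3781/284417.6989 = 0.1948; after-tax cost = 7.1% × (1 − 25.2%) = 5.3108%.
WACC = 0.8052 × 9.6200% + 0.1948 × 5.3108% = 8.7805%.

8.78%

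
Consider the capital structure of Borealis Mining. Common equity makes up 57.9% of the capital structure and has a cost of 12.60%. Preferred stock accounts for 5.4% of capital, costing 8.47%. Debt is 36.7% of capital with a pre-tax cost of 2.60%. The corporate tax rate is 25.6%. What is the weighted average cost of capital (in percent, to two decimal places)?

8.46%

After-tax cost of debt = 2.6% × (1 − 25.6%) = 1.9344%.
WACC = 0.579 × 12.6000% + 0.054 × 8.4700% + 0.367 × 1.9344% = 8.4627%.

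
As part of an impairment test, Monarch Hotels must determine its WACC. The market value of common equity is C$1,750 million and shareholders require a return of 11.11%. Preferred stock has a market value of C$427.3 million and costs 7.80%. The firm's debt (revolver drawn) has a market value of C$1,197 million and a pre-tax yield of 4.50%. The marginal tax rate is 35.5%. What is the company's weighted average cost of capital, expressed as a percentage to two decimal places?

Total capital V = 1750 + 427.3 + 1197 = 3374.3.
Equity: weight = 1750/3374.3 = 0.5186; cost = 11.11%.
Preferred: weight = 427.3/3374.3 = 0.1266; cost = 7.8%.
Revolver drawn: weight = 1197/3374.3 = 0.3547; after-tax cost = 4.5% × (1 − 35.5%) = 2.9025%.
WACC = 0.5186 × 11.1100% + 0.1266 × 7.8000% + 0.3547 × 2.9025% = 7.7793%.

7.78%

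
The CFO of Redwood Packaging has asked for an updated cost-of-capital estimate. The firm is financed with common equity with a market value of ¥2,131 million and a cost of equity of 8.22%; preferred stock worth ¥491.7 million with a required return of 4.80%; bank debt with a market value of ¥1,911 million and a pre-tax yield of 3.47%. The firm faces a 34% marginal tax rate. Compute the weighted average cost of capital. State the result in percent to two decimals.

Total capital V = 2131 + 491.7 + 1911 = 4533.7.
Equity: weight = 2131/4533.7 = 0.4700; cost = 8.22%.
Preferred: weight = 491.7/4533.7 = 0.1085; cost = 4.8%.
Bank debt: weight = 1911/4533.7 = 0.4215; after-tax cost = 3.47% × (1 − 34%) = 2.2902%.
WACC = 0.4700 × 8.2200% + 0.1085 × 4.8000% + 0.4215 × 2.2902% = 5.3496%.

5.35%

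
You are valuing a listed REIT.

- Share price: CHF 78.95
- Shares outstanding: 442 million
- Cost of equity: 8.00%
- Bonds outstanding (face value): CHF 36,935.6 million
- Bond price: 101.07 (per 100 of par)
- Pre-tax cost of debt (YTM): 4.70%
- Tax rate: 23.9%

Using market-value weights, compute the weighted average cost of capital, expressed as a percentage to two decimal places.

Market value of equity E = 78.95 × 442m = 34895.9m. Market value of debt D = 36935.6m × 101.07/100 = 37330.81092m.
Total capital V = 34895.9 + 37330.81092 = 72226.71092.
Equity: weight = 34895.9/72226.71092 = 0.4831; cost = 8%.
Bonds outstanding: weight = 37330.81092/72226.71092 = 0.5169; after-tax cost = 4.7% × (1 − 23.9%) = 3.5767%.
WACC = 0.4831 × 8.0000% + 0.5169 × 3.5767% = 5.7138%.

5.71%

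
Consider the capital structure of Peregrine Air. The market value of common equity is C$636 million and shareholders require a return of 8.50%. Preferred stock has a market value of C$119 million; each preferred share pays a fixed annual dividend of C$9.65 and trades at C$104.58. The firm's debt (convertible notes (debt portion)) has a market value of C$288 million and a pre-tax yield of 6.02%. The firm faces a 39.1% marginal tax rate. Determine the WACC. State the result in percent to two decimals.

7.25%

Cost of preferred: Rp = 9.65 / 104.58 = 9.2274%.
Total capital V = 636 + 119 + 288 = 1043.
Equity: weight = 636/1043 = 0.6098; cost = 8.5%.
Preferred: weight = 119/1043 = 0.1141; cost = 9.2274%.
Convertible notes (debt portion): weight = 288/1043 = 0.2761; after-tax cost = 6.02% × (1 − 39.1%) = 3.6662%.
WACC = 0.6098 × 8.5000% + 0.1141 × 9.2274% + 0.2761 × 3.6662% = 7.2482%.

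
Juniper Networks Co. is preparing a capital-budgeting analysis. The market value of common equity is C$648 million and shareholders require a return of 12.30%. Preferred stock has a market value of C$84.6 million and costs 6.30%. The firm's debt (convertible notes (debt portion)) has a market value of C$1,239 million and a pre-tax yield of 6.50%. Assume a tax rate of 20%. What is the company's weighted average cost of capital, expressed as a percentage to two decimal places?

7.58%

Total capital V = 648 + 84.6 + 1239 = 1971.6.
Equity: weight = 648/1971.6 = 0.3287; cost = 12.3%.
Preferred: weight = 84.6/1971.6 = 0.0429; cost = 6.3%.
Convertible notes (debt portion): weight = 1239/1971.6 = 0.6284; after-tax cost = 6.5% × (1 − 20%) = 5.2000%.
WACC = 0.3287 × 12.3000% + 0.0429 × 6.3000% + 0.6284 × 5.2000% = 7.5807%.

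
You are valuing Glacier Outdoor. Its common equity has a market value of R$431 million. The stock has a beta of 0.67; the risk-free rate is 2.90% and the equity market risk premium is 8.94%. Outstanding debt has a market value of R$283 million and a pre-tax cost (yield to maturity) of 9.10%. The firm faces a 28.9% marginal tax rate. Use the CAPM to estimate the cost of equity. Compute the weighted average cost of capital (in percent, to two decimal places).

7.93%

Cost of equity via CAPM: Re = 2.9% + 0.67 × 8.94% = 8.8898%.
Total capital V = 431 + 283 = 714.
Equity: weight = 431/714 = 0.6036; cost = 8.8898%.
Debt: weight = 283/714 = 0.3964; after-tax cost = 9.1% × (1 − 28.9%) = 6.4701%.
WACC = 0.6036 × 8.8898% + 0.3964 × 6.4701% = 7.9307%.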